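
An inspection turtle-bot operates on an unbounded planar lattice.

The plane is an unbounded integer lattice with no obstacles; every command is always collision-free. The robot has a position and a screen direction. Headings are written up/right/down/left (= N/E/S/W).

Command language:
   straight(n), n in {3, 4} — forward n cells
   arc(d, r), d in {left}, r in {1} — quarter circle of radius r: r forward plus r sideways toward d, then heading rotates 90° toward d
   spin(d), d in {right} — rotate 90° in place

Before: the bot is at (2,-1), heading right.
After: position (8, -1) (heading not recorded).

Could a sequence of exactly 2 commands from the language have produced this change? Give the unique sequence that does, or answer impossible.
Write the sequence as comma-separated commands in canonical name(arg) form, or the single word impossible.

straight(3), straight(3)

from: at (2,-1), heading right
[1] after straight(3): at (5,-1), heading right
[2] after straight(3): at (8,-1), heading right
uniquely the one of 16 2-step routes that fits.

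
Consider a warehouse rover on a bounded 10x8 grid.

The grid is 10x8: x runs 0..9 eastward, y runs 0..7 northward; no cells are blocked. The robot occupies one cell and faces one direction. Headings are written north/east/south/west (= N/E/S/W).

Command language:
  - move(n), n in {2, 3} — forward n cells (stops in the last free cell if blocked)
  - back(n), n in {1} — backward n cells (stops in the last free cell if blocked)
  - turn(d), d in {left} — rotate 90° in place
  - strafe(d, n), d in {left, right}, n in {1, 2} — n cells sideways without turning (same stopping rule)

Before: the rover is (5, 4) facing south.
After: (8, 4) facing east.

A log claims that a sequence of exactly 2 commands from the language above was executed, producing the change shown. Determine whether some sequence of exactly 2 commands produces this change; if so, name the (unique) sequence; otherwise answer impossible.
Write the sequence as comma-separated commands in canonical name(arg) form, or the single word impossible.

key: order matters: swapping turn(left) and move(3) lands elsewhere
start: (5, 4) facing south
step 1 (turn(left)): (5, 4) facing east
step 2 (move(3)): (8, 4) facing east
no rival 2-sequence matches.

turn(left), move(3)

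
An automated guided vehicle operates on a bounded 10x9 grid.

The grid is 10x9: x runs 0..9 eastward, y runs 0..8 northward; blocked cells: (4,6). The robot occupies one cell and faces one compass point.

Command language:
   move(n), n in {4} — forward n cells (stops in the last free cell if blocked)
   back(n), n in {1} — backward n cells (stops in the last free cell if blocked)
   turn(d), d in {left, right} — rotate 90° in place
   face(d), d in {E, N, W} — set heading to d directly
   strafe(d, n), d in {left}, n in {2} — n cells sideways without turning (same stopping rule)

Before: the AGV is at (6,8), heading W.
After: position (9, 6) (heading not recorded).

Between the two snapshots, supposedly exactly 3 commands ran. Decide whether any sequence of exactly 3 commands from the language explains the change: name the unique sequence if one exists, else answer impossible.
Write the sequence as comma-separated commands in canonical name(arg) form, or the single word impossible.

key: order matters: swapping strafe(left, 2) and move(4) lands elsewhere
start: at (6,8), heading W
step 1 (strafe(left, 2)): at (6,6), heading W
step 2 (face(E)): at (6,6), heading E
step 3 (move(4)): at (9,6), heading E
no other 3-command option fits: unique.

strafe(left, 2), face(E), move(4)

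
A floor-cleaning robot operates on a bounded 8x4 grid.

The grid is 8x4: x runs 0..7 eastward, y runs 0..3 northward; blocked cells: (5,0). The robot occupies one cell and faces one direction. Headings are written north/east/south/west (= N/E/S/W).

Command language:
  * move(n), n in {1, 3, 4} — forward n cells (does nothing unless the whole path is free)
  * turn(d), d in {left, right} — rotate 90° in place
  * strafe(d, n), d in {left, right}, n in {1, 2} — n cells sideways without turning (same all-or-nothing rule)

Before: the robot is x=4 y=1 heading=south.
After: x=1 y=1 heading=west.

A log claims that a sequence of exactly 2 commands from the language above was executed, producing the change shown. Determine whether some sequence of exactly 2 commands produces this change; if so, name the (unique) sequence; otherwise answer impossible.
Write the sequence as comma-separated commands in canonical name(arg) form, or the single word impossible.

turn(right), move(3)

key: position moved to (1,1) AND the heading swung to W — translation plus rotation needed
begin: x=4 y=1 heading=south
1. turn(right) → x=4 y=1 heading=west
2. move(3) → x=1 y=1 heading=west
all 81 alternatives checked — unique.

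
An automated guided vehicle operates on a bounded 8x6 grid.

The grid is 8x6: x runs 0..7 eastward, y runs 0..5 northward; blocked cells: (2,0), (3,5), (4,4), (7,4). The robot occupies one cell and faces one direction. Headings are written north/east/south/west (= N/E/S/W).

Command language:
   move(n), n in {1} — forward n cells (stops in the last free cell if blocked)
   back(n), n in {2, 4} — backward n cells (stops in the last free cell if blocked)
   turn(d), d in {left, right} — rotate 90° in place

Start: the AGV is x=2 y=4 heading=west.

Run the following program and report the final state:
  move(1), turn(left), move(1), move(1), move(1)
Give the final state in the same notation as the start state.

initial: x=2 y=4 heading=west
t=1 move(1) ⇒ x=1 y=4 heading=west
t=2 turn(left) ⇒ x=1 y=4 heading=south
t=3 move(1) ⇒ x=1 y=3 heading=south
t=4 move(1) ⇒ x=1 y=2 heading=south
t=5 move(1) ⇒ x=1 y=1 heading=south

x=1 y=1 heading=south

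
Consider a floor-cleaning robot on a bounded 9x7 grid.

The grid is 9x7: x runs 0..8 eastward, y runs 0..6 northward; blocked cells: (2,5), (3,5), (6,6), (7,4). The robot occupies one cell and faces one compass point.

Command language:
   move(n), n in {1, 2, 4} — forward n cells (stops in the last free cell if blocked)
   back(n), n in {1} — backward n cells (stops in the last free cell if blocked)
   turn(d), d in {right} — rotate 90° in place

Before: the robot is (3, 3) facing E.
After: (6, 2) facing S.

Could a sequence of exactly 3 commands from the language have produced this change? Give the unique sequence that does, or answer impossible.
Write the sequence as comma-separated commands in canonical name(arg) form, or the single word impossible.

impossible

checked all 3-command options: none fits.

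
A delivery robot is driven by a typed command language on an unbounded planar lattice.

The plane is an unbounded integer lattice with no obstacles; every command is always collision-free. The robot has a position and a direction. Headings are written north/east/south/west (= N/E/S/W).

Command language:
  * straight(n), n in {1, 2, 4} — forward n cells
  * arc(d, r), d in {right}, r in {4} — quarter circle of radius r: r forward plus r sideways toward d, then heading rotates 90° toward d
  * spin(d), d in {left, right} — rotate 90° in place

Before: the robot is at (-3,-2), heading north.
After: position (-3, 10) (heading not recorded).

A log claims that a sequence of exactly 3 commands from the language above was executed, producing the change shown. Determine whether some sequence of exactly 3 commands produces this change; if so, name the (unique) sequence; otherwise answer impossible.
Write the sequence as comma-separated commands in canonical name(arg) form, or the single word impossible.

t0: at (-3,-2), heading north
[1] after straight(4): at (-3,2), heading north
[2] after straight(4): at (-3,6), heading north
[3] after straight(4): at (-3,10), heading north
no rival 3-sequence matches.

straight(4), straight(4), straight(4)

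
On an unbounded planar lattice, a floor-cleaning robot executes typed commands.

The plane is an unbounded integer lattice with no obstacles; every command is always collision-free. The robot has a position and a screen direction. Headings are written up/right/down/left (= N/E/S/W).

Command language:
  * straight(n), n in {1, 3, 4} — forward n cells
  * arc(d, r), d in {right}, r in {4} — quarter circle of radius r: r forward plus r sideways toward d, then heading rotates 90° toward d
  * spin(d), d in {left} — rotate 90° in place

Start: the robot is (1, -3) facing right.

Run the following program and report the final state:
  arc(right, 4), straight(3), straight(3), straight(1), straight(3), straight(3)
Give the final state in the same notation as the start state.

(5, -20) facing down

begin: (1, -3) facing right
t=1 arc(right, 4) ⇒ (5, -7) facing down
t=2 straight(3) ⇒ (5, -10) facing down
t=3 straight(3) ⇒ (5, -13) facing down
t=4 straight(1) ⇒ (5, -14) facing down
t=5 straight(3) ⇒ (5, -17) facing down
t=6 straight(3) ⇒ (5, -20) facing down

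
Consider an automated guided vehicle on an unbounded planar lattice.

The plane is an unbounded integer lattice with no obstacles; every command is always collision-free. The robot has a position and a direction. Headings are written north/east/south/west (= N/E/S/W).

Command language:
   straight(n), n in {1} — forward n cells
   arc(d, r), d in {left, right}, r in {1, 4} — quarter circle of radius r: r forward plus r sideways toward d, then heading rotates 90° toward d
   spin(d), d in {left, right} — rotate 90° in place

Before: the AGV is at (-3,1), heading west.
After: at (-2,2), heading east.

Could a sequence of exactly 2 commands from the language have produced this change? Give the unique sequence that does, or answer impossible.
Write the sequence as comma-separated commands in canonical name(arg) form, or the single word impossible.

spin(right), arc(right, 1)

key: order matters: swapping spin(right) and arc(right, 1) lands elsewhere
start: at (-3,1), heading west
t=1 spin(right) ⇒ at (-3,1), heading north
t=2 arc(right, 1) ⇒ at (-2,2), heading east
all 49 alternatives checked — unique.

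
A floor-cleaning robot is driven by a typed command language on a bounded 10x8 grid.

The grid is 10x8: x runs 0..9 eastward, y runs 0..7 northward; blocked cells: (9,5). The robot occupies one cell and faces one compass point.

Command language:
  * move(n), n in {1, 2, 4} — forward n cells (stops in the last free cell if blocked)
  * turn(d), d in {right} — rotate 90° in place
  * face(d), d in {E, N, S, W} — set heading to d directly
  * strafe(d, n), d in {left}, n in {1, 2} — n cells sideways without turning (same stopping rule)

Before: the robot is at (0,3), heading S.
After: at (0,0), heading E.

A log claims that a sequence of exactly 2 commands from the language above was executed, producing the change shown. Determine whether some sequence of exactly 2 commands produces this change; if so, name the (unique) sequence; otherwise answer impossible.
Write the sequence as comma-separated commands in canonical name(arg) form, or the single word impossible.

key: move(4) runs into the grid edge before its full distance
from: at (0,3), heading S
[1] after move(4): at (0,0), heading S
[2] after face(E): at (0,0), heading E
no rival 2-sequence matches.

move(4), face(E)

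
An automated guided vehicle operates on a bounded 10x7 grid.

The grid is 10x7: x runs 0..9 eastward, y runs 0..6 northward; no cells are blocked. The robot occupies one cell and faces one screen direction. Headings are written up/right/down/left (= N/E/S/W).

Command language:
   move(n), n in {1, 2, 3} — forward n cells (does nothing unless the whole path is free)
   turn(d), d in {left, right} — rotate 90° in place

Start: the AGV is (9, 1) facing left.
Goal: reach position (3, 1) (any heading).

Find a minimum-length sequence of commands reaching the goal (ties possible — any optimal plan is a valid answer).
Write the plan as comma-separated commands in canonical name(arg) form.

move(3), move(3)

t0: (9, 1) facing left
t=1 move(3) ⇒ (6, 1) facing left
t=2 move(3) ⇒ (3, 1) facing left
nothing shorter than 2 reaches the goal.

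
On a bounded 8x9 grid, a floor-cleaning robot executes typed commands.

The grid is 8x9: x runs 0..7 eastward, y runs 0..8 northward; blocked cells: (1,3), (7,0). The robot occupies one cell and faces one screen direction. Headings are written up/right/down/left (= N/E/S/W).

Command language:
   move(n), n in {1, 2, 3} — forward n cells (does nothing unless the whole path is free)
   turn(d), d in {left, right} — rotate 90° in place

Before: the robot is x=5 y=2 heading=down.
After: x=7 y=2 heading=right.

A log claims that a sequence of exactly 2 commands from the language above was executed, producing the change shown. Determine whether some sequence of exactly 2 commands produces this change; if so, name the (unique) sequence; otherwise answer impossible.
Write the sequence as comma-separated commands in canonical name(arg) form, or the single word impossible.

turn(left), move(2)

key: position moved to (7,2) AND the heading swung to E — translation plus rotation needed
t0: x=5 y=2 heading=down
[1] after turn(left): x=5 y=2 heading=right
[2] after move(2): x=7 y=2 heading=right
uniquely the one of 25 2-step routes that fits.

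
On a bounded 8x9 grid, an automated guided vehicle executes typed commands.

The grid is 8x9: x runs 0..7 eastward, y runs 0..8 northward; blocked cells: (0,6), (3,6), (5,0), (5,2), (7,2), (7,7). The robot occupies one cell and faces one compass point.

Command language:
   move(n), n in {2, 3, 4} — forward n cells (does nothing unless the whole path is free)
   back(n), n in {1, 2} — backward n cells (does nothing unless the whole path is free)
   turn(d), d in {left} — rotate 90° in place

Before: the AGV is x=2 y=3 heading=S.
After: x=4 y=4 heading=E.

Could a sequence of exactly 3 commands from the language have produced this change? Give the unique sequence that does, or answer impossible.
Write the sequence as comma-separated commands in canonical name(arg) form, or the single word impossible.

back(1), turn(left), move(2)

key: running move(2) before back(1) would end elsewhere — order is forced
start: x=2 y=3 heading=S
[1] after back(1): x=2 y=4 heading=S
[2] after turn(left): x=2 y=4 heading=E
[3] after move(2): x=4 y=4 heading=E
no other 3-command option fits: unique.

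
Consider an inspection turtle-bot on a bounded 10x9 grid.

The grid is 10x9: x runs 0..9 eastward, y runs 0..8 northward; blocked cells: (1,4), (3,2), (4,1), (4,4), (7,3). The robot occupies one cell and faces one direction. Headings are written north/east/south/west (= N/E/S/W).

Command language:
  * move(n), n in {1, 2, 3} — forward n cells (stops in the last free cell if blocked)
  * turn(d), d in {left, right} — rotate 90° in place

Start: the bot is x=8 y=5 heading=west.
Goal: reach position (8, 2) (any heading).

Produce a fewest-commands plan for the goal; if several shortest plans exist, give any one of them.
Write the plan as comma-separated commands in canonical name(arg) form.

turn(left), move(3)

begin: x=8 y=5 heading=west
step 1 (turn(left)): x=8 y=5 heading=south
step 2 (move(3)): x=8 y=2 heading=south
nothing shorter than 2 reaches the goal.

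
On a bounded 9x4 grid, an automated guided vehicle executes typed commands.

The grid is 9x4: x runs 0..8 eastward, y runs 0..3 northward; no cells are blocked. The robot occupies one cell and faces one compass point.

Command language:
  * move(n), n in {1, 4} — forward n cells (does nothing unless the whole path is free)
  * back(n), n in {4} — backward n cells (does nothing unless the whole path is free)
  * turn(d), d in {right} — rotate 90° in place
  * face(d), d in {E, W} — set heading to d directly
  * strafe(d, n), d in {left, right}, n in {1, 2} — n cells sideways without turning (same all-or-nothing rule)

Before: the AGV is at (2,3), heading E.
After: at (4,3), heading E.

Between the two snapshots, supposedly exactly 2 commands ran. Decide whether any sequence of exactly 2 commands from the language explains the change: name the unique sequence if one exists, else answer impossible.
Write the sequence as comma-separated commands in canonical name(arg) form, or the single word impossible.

move(1), move(1)

key: heading stays E — no command in the sequence turns
t0: at (2,3), heading E
t=1 move(1) ⇒ at (3,3), heading E
t=2 move(1) ⇒ at (4,3), heading E
uniquely the one of 100 2-step routes that fits.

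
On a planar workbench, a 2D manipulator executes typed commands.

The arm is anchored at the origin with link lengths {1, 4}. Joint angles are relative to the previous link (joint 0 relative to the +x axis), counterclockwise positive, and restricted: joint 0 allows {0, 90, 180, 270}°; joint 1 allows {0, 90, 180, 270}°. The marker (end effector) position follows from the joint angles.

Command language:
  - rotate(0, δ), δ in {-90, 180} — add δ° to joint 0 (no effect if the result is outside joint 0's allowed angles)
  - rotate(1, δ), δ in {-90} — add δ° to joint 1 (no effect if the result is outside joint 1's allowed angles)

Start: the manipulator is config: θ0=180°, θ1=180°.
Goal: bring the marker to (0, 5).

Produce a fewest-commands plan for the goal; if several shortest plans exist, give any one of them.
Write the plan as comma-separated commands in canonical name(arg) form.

rotate(1, -90), rotate(1, -90), rotate(0, -90)

initial: config: θ0=180°, θ1=180°
step 1 (rotate(1, -90)): config: θ0=180°, θ1=90°
step 2 (rotate(1, -90)): config: θ0=180°, θ1=0°
step 3 (rotate(0, -90)): config: θ0=90°, θ1=0°
no 2-step plan works, so 3 is optimal.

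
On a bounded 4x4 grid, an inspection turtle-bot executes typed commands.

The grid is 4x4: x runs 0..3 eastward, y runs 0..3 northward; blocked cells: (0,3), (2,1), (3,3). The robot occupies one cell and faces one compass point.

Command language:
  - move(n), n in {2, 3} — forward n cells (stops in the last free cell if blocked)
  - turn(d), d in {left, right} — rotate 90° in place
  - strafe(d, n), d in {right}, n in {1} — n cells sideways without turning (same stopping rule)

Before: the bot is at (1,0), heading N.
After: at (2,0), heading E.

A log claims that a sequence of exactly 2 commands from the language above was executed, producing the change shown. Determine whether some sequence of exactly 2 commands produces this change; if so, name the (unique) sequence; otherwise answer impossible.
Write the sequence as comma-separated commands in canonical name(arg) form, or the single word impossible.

strafe(right, 1), turn(right)

key: position moved to (2,0) AND the heading swung to E — translation plus rotation needed
start: at (1,0), heading N
1. strafe(right, 1) → at (2,0), heading N
2. turn(right) → at (2,0), heading E
all 25 alternatives checked — unique.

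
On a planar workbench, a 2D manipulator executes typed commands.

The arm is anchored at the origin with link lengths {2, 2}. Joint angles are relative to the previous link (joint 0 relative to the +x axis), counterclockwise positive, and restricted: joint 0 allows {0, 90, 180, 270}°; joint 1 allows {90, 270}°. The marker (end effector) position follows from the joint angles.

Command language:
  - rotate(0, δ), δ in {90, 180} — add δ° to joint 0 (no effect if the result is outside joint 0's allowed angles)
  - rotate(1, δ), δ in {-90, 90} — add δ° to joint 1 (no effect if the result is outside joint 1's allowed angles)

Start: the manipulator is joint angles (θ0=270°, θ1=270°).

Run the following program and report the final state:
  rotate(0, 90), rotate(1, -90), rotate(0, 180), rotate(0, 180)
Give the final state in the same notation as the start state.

joint angles (θ0=0°, θ1=270°)

t0: joint angles (θ0=270°, θ1=270°)
1. rotate(0, 90) → joint angles (θ0=0°, θ1=270°)
2. rotate(1, -90) → joint angles (θ0=0°, θ1=270°)
3. rotate(0, 180) → joint angles (θ0=180°, θ1=270°)
4. rotate(0, 180) → joint angles (θ0=0°, θ1=270°)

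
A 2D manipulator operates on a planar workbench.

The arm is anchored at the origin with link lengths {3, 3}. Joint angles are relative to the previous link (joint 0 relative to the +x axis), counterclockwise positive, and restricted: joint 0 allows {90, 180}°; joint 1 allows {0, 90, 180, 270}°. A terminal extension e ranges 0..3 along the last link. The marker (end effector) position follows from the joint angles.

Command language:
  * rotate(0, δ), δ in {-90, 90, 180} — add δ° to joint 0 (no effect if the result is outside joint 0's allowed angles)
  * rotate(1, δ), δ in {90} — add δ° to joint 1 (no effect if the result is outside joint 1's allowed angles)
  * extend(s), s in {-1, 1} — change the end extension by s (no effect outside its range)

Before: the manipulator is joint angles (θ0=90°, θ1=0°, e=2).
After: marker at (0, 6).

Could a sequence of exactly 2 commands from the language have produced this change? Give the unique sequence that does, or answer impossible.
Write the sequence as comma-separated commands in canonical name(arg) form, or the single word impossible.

extend(-1), extend(-1)

begin: joint angles (θ0=90°, θ1=0°, e=2)
step 1 (extend(-1)): joint angles (θ0=90°, θ1=0°, e=1)
step 2 (extend(-1)): joint angles (θ0=90°, θ1=0°, e=0)
all 36 alternatives checked — unique.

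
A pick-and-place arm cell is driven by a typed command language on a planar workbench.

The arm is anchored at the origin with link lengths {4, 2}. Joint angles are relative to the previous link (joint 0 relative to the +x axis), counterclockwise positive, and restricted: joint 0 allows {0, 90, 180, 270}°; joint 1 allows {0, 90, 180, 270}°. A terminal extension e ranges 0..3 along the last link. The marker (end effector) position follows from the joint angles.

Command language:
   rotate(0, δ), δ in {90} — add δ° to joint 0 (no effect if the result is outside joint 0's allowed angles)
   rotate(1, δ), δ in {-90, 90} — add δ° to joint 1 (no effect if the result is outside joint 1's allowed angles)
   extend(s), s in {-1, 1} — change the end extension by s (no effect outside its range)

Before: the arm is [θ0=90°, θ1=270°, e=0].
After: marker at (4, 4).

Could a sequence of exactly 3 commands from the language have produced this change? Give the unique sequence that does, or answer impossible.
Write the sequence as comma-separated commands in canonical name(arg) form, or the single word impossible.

key: running extend(1) before extend(-1) would end elsewhere — order is forced
start: [θ0=90°, θ1=270°, e=0]
step 1 (extend(-1)): [θ0=90°, θ1=270°, e=0]
step 2 (extend(1)): [θ0=90°, θ1=270°, e=1]
step 3 (extend(1)): [θ0=90°, θ1=270°, e=2]
all 125 alternatives checked — unique.

extend(-1), extend(1), extend(1)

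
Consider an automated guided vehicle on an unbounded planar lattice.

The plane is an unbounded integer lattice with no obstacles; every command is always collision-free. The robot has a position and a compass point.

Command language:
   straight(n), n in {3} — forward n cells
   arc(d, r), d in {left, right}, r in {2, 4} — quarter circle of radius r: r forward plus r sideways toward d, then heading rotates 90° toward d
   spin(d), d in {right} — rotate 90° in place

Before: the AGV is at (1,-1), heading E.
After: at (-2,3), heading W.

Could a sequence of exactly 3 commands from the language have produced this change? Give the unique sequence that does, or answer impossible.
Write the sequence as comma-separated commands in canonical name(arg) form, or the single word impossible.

key: order matters: swapping arc(left, 2) and straight(3) lands elsewhere
t0: at (1,-1), heading E
1. arc(left, 2) → at (3,1), heading N
2. arc(left, 2) → at (1,3), heading W
3. straight(3) → at (-2,3), heading W
no rival 3-sequence matches.

arc(left, 2), arc(left, 2), straight(3)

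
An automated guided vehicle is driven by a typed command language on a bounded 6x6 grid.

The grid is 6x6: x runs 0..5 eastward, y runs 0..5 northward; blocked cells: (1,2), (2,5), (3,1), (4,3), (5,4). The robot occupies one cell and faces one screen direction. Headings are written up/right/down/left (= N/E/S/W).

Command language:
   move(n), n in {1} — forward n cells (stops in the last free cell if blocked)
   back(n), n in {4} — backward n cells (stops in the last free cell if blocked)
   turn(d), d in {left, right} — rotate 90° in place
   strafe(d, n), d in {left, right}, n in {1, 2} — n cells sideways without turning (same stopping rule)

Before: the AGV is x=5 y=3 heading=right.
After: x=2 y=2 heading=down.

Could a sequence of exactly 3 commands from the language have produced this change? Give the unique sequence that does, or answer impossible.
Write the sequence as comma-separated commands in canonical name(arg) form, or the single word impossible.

strafe(right, 1), back(4), turn(right)

key: order matters: swapping strafe(right, 1) and turn(right) lands elsewhere
begin: x=5 y=3 heading=right
[1] after strafe(right, 1): x=5 y=2 heading=right
[2] after back(4): x=2 y=2 heading=right
[3] after turn(right): x=2 y=2 heading=down
no rival 3-sequence matches.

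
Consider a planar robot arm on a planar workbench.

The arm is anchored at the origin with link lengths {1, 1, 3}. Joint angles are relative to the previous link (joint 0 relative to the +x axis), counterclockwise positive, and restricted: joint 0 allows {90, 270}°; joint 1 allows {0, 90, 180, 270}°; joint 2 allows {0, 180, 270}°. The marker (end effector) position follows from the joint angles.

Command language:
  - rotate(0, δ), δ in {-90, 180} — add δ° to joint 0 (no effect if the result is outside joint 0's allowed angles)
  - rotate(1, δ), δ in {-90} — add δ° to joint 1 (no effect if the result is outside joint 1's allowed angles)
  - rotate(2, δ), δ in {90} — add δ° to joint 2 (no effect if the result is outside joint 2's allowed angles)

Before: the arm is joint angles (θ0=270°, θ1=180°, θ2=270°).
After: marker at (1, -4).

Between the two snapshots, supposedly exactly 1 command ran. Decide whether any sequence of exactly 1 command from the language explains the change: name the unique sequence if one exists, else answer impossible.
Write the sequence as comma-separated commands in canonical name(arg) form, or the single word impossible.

t0: joint angles (θ0=270°, θ1=180°, θ2=270°)
[1] after rotate(1, -90): joint angles (θ0=270°, θ1=90°, θ2=270°)
no other 1-command option fits: unique.

rotate(1, -90)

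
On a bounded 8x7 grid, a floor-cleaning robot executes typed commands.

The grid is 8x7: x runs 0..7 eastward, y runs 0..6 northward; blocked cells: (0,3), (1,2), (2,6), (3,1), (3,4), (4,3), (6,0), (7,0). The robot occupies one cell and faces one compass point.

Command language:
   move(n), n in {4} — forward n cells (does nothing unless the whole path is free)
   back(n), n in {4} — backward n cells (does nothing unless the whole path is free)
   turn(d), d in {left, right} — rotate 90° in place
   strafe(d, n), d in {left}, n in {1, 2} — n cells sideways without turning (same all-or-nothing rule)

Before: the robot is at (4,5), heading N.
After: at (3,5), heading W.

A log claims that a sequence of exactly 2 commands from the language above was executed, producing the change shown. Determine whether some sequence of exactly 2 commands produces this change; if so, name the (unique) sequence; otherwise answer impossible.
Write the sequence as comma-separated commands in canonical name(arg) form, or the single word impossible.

strafe(left, 1), turn(left)

key: running turn(left) before strafe(left, 1) would end elsewhere — order is forced
start: at (4,5), heading N
step 1 (strafe(left, 1)): at (3,5), heading N
step 2 (turn(left)): at (3,5), heading W
no rival 2-sequence matches.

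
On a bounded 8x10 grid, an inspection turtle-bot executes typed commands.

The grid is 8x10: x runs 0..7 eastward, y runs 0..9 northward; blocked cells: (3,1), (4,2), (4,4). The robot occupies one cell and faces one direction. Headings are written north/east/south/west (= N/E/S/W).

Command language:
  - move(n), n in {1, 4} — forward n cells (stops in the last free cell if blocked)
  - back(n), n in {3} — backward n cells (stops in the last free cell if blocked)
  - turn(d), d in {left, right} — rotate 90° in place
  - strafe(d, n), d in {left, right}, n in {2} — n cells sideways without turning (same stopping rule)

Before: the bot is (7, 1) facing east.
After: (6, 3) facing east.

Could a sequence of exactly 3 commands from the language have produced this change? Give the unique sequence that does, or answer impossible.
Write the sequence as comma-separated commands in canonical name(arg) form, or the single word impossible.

every 3-command combo misses the target.

impossible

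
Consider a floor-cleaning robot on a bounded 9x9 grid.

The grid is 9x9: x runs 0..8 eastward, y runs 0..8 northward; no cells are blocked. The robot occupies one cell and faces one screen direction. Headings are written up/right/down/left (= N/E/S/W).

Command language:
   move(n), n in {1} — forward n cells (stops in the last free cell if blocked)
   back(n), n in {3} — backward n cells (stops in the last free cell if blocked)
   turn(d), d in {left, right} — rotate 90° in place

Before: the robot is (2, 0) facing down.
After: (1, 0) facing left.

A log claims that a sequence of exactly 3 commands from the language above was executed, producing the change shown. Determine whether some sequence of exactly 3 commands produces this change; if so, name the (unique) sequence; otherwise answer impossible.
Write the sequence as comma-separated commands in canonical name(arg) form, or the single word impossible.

move(1), turn(right), move(1)

key: cell and facing (now W) both changed — the 3 commands mix motion and turning
initial: (2, 0) facing down
step 1 (move(1)): (2, 0) facing down
step 2 (turn(right)): (2, 0) facing left
step 3 (move(1)): (1, 0) facing left
all 64 alternatives checked — unique.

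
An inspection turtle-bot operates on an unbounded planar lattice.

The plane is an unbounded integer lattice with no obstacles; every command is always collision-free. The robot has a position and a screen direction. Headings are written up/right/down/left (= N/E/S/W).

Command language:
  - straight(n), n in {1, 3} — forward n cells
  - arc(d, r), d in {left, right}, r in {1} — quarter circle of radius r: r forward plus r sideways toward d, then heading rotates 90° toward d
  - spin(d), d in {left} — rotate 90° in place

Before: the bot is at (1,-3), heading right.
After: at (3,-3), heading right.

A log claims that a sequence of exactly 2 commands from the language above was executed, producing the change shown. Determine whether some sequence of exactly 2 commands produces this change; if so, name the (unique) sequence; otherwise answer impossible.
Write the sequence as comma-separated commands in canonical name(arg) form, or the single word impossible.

key: heading stays E — no command in the sequence turns
begin: at (1,-3), heading right
1. straight(1) → at (2,-3), heading right
2. straight(1) → at (3,-3), heading right
no other 2-command option fits: unique.

straight(1), straight(1)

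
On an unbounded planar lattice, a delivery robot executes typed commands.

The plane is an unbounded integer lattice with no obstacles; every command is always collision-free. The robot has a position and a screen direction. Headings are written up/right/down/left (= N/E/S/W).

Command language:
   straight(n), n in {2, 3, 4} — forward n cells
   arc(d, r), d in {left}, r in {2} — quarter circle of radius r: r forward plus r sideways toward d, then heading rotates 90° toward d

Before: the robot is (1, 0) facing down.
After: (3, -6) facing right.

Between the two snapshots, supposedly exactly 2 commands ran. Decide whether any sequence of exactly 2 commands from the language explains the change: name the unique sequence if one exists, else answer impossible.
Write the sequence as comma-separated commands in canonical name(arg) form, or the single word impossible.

straight(4), arc(left, 2)

key: order matters: swapping straight(4) and arc(left, 2) lands elsewhere
t0: (1, 0) facing down
step 1 (straight(4)): (1, -4) facing down
step 2 (arc(left, 2)): (3, -6) facing right
no other 2-command option fits: unique.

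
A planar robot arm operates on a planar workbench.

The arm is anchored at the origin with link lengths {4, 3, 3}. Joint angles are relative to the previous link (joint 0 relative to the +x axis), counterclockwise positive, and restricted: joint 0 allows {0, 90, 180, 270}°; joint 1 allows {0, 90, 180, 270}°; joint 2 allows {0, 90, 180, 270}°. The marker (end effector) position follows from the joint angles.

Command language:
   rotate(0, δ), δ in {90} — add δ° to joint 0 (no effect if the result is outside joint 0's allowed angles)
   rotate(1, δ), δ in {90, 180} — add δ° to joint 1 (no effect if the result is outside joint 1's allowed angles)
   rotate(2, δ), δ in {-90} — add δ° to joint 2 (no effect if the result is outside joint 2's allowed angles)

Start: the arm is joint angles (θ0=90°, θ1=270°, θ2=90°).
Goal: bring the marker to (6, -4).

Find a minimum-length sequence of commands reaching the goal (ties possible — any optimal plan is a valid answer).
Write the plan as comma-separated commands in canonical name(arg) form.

begin: joint angles (θ0=90°, θ1=270°, θ2=90°)
step 1 (rotate(2, -90)): joint angles (θ0=90°, θ1=270°, θ2=0°)
step 2 (rotate(1, 180)): joint angles (θ0=90°, θ1=90°, θ2=0°)
step 3 (rotate(0, 90)): joint angles (θ0=180°, θ1=90°, θ2=0°)
step 4 (rotate(0, 90)): joint angles (θ0=270°, θ1=90°, θ2=0°)
nothing shorter than 4 reaches the goal.

rotate(2, -90), rotate(1, 180), rotate(0, 90), rotate(0, 90)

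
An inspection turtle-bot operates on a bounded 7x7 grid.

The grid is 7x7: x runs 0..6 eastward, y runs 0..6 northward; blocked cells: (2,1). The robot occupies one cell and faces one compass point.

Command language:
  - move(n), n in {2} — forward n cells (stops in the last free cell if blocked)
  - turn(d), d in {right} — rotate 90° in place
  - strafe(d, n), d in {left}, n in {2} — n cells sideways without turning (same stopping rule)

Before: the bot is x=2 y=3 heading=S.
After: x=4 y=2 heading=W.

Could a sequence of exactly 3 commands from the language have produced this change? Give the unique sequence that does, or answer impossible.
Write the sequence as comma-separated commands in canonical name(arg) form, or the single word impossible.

move(2), strafe(left, 2), turn(right)

key: cell and facing (now W) both changed — the 3 commands mix motion and turning
t0: x=2 y=3 heading=S
[1] after move(2): x=2 y=2 heading=S
[2] after strafe(left, 2): x=4 y=2 heading=S
[3] after turn(right): x=4 y=2 heading=W
uniquely the one of 27 3-step routes that fits.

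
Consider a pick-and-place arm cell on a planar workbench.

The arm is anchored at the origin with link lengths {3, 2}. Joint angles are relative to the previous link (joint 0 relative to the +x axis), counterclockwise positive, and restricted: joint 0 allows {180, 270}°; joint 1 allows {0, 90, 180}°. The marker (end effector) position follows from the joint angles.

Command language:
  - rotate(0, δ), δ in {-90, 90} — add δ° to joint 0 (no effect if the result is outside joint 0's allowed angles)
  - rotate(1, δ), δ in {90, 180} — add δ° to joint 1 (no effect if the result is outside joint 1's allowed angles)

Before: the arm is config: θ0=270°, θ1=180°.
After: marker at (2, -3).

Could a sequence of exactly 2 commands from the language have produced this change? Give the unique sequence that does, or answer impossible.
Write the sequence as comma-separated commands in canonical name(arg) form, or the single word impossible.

key: running rotate(1, 90) before rotate(1, 180) would end elsewhere — order is forced
start: config: θ0=270°, θ1=180°
1. rotate(1, 180) → config: θ0=270°, θ1=0°
2. rotate(1, 90) → config: θ0=270°, θ1=90°
uniquely the one of 16 2-step routes that fits.

rotate(1, 180), rotate(1, 90)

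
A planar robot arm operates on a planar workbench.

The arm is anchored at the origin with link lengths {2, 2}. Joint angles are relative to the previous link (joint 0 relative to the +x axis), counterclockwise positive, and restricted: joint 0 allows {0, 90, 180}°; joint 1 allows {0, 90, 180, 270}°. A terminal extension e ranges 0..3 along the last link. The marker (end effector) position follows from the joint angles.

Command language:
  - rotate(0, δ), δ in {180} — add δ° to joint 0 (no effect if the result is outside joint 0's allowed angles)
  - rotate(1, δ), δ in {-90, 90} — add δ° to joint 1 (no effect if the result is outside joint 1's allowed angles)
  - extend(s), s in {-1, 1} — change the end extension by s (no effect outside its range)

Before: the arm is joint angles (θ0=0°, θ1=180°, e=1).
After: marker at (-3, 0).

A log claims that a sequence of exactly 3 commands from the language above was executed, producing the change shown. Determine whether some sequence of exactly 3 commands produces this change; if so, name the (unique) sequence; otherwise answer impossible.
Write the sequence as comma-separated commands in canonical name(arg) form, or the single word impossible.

extend(1), extend(1), extend(1)

begin: joint angles (θ0=0°, θ1=180°, e=1)
1. extend(1) → joint angles (θ0=0°, θ1=180°, e=2)
2. extend(1) → joint angles (θ0=0°, θ1=180°, e=3)
3. extend(1) → joint angles (θ0=0°, θ1=180°, e=3)
no rival 3-sequence matches.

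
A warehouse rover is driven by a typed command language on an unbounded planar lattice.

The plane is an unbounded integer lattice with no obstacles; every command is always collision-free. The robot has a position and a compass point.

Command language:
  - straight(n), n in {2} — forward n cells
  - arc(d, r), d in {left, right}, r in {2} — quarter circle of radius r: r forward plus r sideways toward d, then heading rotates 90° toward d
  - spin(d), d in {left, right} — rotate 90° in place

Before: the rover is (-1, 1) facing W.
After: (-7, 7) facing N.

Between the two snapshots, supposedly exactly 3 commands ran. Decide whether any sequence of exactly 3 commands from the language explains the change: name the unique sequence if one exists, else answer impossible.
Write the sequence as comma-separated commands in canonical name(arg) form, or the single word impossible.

arc(right, 2), arc(left, 2), arc(right, 2)

key: cell and facing (now N) both changed — the 3 commands mix motion and turning
t0: (-1, 1) facing W
[1] after arc(right, 2): (-3, 3) facing N
[2] after arc(left, 2): (-5, 5) facing W
[3] after arc(right, 2): (-7, 7) facing N
uniquely the one of 125 3-step routes that fits.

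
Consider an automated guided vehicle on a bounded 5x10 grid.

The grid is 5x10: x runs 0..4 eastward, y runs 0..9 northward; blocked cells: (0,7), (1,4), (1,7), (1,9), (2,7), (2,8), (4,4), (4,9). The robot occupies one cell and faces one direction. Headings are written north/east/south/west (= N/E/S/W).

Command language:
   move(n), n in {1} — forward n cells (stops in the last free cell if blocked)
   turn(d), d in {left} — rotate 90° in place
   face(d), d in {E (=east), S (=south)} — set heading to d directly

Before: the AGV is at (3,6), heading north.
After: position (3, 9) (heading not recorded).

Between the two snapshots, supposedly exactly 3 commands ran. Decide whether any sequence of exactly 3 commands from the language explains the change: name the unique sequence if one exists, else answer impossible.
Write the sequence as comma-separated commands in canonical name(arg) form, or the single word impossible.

begin: at (3,6), heading north
t=1 move(1) ⇒ at (3,7), heading north
t=2 move(1) ⇒ at (3,8), heading north
t=3 move(1) ⇒ at (3,9), heading north
uniquely the one of 64 3-step routes that fits.

move(1), move(1), move(1)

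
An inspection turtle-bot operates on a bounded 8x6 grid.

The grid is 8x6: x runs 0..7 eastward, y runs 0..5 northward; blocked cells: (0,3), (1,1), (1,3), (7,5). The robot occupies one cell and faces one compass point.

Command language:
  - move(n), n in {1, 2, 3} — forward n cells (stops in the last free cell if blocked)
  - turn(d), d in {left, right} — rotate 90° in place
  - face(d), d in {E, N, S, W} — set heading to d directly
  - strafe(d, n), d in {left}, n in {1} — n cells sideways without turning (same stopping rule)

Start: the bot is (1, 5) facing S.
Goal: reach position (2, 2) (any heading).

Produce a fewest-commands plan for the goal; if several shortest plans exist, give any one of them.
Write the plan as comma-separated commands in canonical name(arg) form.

strafe(left, 1), move(3)

start: (1, 5) facing S
[1] after strafe(left, 1): (2, 5) facing S
[2] after move(3): (2, 2) facing S
no 1-step plan works, so 2 is optimal.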